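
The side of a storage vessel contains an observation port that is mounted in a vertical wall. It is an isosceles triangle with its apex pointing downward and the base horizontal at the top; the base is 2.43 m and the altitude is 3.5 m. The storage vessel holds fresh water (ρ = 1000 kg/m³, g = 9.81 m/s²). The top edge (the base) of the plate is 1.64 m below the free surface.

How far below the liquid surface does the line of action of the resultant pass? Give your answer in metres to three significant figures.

h_p = 3.05 m

γ = ρg = 1000 × 9.81 = 9810 N/m³ = 9.81 kN/m³.
With the apex down, the centroid sits h/3 = 3.5/3 = 1.16667 m below the base (the top edge), so the centroid depth is h_c = 1.64 + 1.16667 = 2.80667 m.
A = ½ × 2.43 × 3.5 = 4.2525 m².
Resultant F = γ·h_c·A = 9.81 × 2.80667 × 4.2525 = 117.086 kN.
I_c = b·h³/36 = 2.43 × 3.5³/36 = 2.89406 m⁴.
Centre of pressure: y_p = y_c + I_c/(y_c·A) = 2.80667 + 2.89406/(2.80667 × 4.2525) = 2.80667 + 0.242478 = 3.04915 m along the plane.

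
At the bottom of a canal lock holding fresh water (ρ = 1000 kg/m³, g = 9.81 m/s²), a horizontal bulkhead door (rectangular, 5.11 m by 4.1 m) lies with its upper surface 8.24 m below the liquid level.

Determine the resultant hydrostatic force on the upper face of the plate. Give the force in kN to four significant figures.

F ≈ 1694 kN

γ = ρg = 1000 × 9.81 = 9810 N/m³ = 9.81 kN/m³.
The plate is horizontal, so pressure is uniform at p = γ·h = 9.81 × 8.24 = 80.8344 kN/m².
A = 5.11 × 4.1 = 20.951 m².
F = p·A = 80.8344 × 20.951 = 1693.56 kN.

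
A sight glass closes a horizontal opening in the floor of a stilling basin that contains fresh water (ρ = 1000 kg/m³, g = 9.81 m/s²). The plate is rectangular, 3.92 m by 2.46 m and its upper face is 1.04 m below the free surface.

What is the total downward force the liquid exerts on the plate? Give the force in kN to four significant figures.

γ = ρg = 1000 × 9.81 = 9810 N/m³ = 9.81 kN/m³.
The plate is horizontal, so pressure is uniform at p = γ·h = 9.81 × 1.04 = 10.2024 kN/m².
A = 3.92 × 2.46 = 9.6432 m².
F = p·A = 10.2024 × 9.6432 = 98.3838 kN.

F ≈ 98.38 kN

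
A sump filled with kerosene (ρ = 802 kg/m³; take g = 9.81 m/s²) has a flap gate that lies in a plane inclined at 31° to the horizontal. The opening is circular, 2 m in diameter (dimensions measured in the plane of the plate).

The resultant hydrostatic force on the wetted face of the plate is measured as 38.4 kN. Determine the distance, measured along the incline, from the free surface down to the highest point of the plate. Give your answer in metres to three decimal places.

γ = ρg = 802 × 9.81 / 1000 = 7.86762 kN/m³.
A = π(1)² = 3.14159 m².
From F = γ·h_c·A, the centroid depth is h_c = 38.4/(7.86762 × 3.14159) = 1.5536 m.
Let θ = 31° be the plate's angle to the horizontal; measure y along the incline from where the plane meets the free surface. Vertical depth h = y·sinθ with sinθ = 0.515038.
Along the incline, y_c = h_c/sinθ = 1.5536/0.515038 = 3.01648 m.
The centroid is at the centre, 1 m below the top of the plate, so the highest point sits at y_top = 3.01648 − 1 = 2.01648 m along the incline.

y_top ≈ 2.016 m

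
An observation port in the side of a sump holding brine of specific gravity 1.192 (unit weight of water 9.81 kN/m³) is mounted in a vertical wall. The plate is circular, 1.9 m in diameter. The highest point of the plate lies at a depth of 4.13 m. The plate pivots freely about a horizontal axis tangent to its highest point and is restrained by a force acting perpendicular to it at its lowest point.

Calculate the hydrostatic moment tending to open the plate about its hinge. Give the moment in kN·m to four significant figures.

M ≈ 167.5 kN·m

γ = 1.192 × 9.81 = 11.69352 kN/m³.
The centroid is at the centre, 0.95 m below the top of the plate, so the centroid depth is h_c = 4.13 + 0.95 = 5.08 m.
A = π(0.95)² = 2.83529 m².
Resultant F = γ·h_c·A = 11.69352 × 5.08 × 2.83529 = 168.425 kN.
I_c = πr⁴/4 = π × 0.95⁴/4 = 0.639712 m⁴.
Centre of pressure: y_p = y_c + I_c/(y_c·A) = 5.08 + 0.639712/(5.08 × 2.83529) = 5.08 + 0.0444143 = 5.12441 m along the plane.
The resultant acts 0.95 + 0.0444143 = 0.994414 m (along the plate) below the hinge at the top edge, so the moment about the hinge is M = F × 0.994414 = 168.425 × 0.994414 = 167.484 kN·m.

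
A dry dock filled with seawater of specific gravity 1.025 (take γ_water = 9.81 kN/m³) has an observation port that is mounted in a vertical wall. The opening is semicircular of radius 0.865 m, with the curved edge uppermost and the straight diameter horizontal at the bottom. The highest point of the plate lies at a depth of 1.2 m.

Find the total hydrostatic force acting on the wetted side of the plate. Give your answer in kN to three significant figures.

F ≈ 20.1 kN

γ = 1.025 × 9.81 = 10.05525 kN/m³.
The centroid lies 4r/(3π) = 0.367117 m above the diameter, so r − 4r/(3π) = 0.865 − 0.367117 = 0.497883 m below the topmost point, so the centroid depth is h_c = 1.2 + 0.497883 = 1.69788 m.
A = πr²/2 = π × 0.865²/2 = 1.17531 m².
Resultant F = γ·h_c·A = 10.05525 × 1.69788 × 1.17531 = 20.0656 kN.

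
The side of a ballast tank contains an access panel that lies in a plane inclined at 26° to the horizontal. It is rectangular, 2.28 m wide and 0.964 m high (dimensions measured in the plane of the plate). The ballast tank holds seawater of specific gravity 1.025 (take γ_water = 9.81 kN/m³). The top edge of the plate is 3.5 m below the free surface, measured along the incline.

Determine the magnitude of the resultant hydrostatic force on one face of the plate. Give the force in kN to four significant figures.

γ = 1.025 × 9.81 = 10.05525 kN/m³.
Let θ = 26° be the plate's angle to the horizontal; measure y along the incline from where the plane meets the free surface. Vertical depth h = y·sinθ with sinθ = 0.438371.
The centroid lies 0.964/2 = 0.482 m below the top edge, so y_c = 3.5 + 0.482 = 3.982 m and h_c = 3.982 × 0.438371 = 1.74559 m.
A = 2.28 × 0.964 = 2.19792 m².
Resultant F = γ·h_c·A = 10.05525 × 1.74559 × 2.19792 = 38.5786 kN.

F ≈ 38.58 kN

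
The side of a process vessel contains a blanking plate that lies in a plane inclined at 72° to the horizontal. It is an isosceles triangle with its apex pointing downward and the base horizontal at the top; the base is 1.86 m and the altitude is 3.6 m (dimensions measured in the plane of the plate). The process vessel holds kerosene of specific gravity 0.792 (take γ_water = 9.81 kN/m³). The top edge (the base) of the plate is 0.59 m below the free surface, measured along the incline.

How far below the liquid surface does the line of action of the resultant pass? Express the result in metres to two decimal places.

γ = 0.792 × 9.81 = 7.76952 kN/m³.
Let θ = 72° be the plate's angle to the horizontal; measure y along the incline from where the plane meets the free surface. Vertical depth h = y·sinθ with sinθ = 0.951057.
With the apex down, the centroid sits h/3 = 3.6/3 = 1.2 m below the base (the top edge), so y_c = 0.59 + 1.2 = 1.79 m and h_c = 1.79 × 0.951057 = 1.70239 m.
A = ½ × 1.86 × 3.6 = 3.348 m².
Resultant F = γ·h_c·A = 7.76952 × 1.70239 × 3.348 = 44.2832 kN.
I_c = b·h³/36 = 1.86 × 3.6³/36 = 2.41056 m⁴.
Centre of pressure: y_p = y_c + I_c/(y_c·A) = 1.79 + 2.41056/(1.79 × 3.348) = 1.79 + 0.402235 = 2.19224 m along the plane.
Vertically, h_p = y_p·sinθ = 2.19224 × 0.951057 = 2.08495 m.

h_p = 2.08 m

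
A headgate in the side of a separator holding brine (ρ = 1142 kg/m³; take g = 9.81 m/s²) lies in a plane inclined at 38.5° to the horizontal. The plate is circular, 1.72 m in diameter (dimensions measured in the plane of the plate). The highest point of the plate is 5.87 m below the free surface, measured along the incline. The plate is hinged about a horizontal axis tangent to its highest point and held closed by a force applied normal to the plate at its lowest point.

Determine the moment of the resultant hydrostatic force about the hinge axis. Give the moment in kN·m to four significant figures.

γ = ρg = 1142 × 9.81 / 1000 = 11.20302 kN/m³.
Let θ = 38.5° be the plate's angle to the horizontal; measure y along the incline from where the plane meets the free surface. Vertical depth h = y·sinθ with sinθ = 0.622515.
The centroid is at the centre, 0.86 m below the top of the plate, so y_c = 5.87 + 0.86 = 6.73 m and h_c = 6.73 × 0.622515 = 4.18953 m.
A = π(0.86)² = 2.32352 m².
Resultant F = γ·h_c·A = 11.20302 × 4.18953 × 2.32352 = 109.055 kN.
I_c = πr⁴/4 = π × 0.86⁴/4 = 0.429619 m⁴.
Centre of pressure: y_p = y_c + I_c/(y_c·A) = 6.73 + 0.429619/(6.73 × 2.32352) = 6.73 + 0.027474 = 6.75747 m along the plane.
The resultant acts 0.86 + 0.027474 = 0.887474 m (along the plate) below the hinge at the top edge, so the moment about the hinge is M = F × 0.887474 = 109.055 × 0.887474 = 96.7835 kN·m.

M ≈ 96.78 kN·m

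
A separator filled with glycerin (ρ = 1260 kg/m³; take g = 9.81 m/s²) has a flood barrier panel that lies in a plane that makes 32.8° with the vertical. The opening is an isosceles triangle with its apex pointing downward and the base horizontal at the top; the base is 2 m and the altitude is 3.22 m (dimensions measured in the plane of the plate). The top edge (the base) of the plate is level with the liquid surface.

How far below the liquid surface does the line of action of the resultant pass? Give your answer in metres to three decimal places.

h_p = 1.353 m

γ = ρg = 1260 × 9.81 / 1000 = 12.3606 kN/m³.
The plate makes 32.8° with the vertical, i.e. θ = 90° − 32.8° = 57.2° to the horizontal. Measuring y along the incline from the free-surface line, vertical depth h = y·sinθ with sinθ = 0.840567.
With the apex down, the centroid sits h/3 = 3.22/3 = 1.07333 m below the base (the top edge), so y_c = 1.07333 m and h_c = 1.07333 × 0.840567 = 0.902206 m.
A = ½ × 2 × 3.22 = 3.22 m².
Resultant F = γ·h_c·A = 12.3606 × 0.902206 × 3.22 = 35.9088 kN.
I_c = b·h³/36 = 2 × 3.22³/36 = 1.85479 m⁴.
Centre of pressure: y_p = y_c + I_c/(y_c·A) = 1.07333 + 1.85479/(1.07333 × 3.22) = 1.07333 + 0.536668 = 1.61 m along the plane.
Vertically, h_p = y_p·sinθ = 1.61 × 0.840567 = 1.35331 m.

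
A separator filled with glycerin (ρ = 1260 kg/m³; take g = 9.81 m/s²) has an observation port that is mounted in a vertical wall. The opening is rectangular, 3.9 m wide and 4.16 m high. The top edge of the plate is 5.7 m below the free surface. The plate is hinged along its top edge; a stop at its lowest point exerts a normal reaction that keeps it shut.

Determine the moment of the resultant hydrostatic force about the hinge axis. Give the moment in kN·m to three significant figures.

γ = ρg = 1260 × 9.81 / 1000 = 12.3606 kN/m³.
The centroid lies 4.16/2 = 2.08 m below the top edge, so the centroid depth is h_c = 5.7 + 2.08 = 7.78 m.
A = 3.9 × 4.16 = 16.224 m².
Resultant F = γ·h_c·A = 12.3606 × 7.78 × 16.224 = 1560.19 kN.
I_c = b·h³/12 = 3.9 × 4.16³/12 = 23.3972 m⁴.
Centre of pressure: y_p = y_c + I_c/(y_c·A) = 7.78 + 23.3972/(7.78 × 16.224) = 7.78 + 0.185364 = 7.96536 m along the plane.
The resultant acts 2.08 + 0.185364 = 2.26536 m (along the plate) below the hinge at the top edge, so the moment about the hinge is M = F × 2.26536 = 1560.19 × 2.26536 = 3534.39 kN·m.

M ≈ 3530 kN·m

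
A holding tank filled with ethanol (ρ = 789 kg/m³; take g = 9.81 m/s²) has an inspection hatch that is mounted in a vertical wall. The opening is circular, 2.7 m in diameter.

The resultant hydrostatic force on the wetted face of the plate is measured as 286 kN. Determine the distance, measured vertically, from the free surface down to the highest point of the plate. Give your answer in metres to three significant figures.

d_top ≈ 5.10 m

γ = ρg = 789 × 9.81 / 1000 = 7.74009 kN/m³.
A = π(1.35)² = 5.72555 m².
From F = γ·h_c·A, the centroid depth is h_c = 286/(7.74009 × 5.72555) = 6.45361 m.
The centroid is at the centre, 1.35 m below the top of the plate, so the highest point sits at h_top = 6.45361 − 1.35 = 5.10361 m below the surface.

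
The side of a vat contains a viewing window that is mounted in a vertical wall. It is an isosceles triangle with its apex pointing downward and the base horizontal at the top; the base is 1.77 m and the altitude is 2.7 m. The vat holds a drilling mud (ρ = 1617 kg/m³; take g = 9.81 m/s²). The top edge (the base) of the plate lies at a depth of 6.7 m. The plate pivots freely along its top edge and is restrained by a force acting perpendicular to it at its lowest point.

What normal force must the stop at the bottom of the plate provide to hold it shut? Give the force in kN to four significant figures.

γ = ρg = 1617 × 9.81 / 1000 = 15.86277 kN/m³.
With the apex down, the centroid sits h/3 = 2.7/3 = 0.9 m below the base (the top edge), so the centroid depth is h_c = 6.7 + 0.9 = 7.6 m.
A = ½ × 1.77 × 2.7 = 2.3895 m².
Resultant F = γ·h_c·A = 15.86277 × 7.6 × 2.3895 = 288.071 kN.
I_c = b·h³/36 = 1.77 × 2.7³/36 = 0.967748 m⁴.
Centre of pressure: y_p = y_c + I_c/(y_c·A) = 7.6 + 0.967748/(7.6 × 2.3895) = 7.6 + 0.0532895 = 7.65329 m along the plane.
The resultant acts 0.9 + 0.0532895 = 0.95329 m (along the plate) below the hinge at the top edge, so the moment about the hinge is M = F × 0.95329 = 288.071 × 0.95329 = 274.615 kN·m.
A normal force at the bottom, 2.7 m from the hinge, must supply this moment: P = 274.615/2.7 = 101.709 kN.

P ≈ 101.7 kN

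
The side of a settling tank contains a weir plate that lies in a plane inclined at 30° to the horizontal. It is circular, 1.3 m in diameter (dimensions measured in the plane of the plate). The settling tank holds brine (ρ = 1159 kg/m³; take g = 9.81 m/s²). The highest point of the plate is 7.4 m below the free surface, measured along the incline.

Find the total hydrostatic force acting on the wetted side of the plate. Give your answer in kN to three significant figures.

F ≈ 60.7 kN

γ = ρg = 1159 × 9.81 / 1000 = 11.36979 kN/m³.
Let θ = 30° be the plate's angle to the horizontal; measure y along the incline from where the plane meets the free surface. Vertical depth h = y·sinθ with sinθ = 0.500000.
The centroid is at the centre, 0.65 m below the top of the plate, so y_c = 7.4 + 0.65 = 8.05 m and h_c = 8.05 × 0.500000 = 4.025 m.
A = π(0.65)² = 1.32732 m².
Resultant F = γ·h_c·A = 11.36979 × 4.025 × 1.32732 = 60.7427 kN.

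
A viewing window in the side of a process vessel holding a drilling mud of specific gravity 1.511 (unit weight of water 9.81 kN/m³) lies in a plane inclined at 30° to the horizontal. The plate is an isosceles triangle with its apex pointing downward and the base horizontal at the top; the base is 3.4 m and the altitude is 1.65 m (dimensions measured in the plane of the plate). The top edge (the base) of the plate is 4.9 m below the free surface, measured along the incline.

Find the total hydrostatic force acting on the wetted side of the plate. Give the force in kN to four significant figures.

γ = 1.511 × 9.81 = 14.82291 kN/m³.
Let θ = 30° be the plate's angle to the horizontal; measure y along the incline from where the plane meets the free surface. Vertical depth h = y·sinθ with sinθ = 0.500000.
With the apex down, the centroid sits h/3 = 1.65/3 = 0.55 m below the base (the top edge), so y_c = 4.9 + 0.55 = 5.45 m and h_c = 5.45 × 0.500000 = 2.725 m.
A = ½ × 3.4 × 1.65 = 2.805 m².
Resultant F = γ·h_c·A = 14.82291 × 2.725 × 2.805 = 113.301 kN.

F ≈ 113.3 kN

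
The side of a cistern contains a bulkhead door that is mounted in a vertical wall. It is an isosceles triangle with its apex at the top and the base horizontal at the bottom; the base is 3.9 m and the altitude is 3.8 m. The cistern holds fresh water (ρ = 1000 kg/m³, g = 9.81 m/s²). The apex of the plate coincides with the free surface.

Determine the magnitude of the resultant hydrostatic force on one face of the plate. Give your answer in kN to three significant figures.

F ≈ 184 kN

γ = ρg = 1000 × 9.81 = 9810 N/m³ = 9.81 kN/m³.
With the apex up, the centroid sits 2h/3 = 2 × 3.8/3 = 2.53333 m below the apex, so the centroid depth is h_c = 2.53333 m.
A = ½ × 3.9 × 3.8 = 7.41 m².
Resultant F = γ·h_c·A = 9.81 × 2.53333 × 7.41 = 184.153 kN.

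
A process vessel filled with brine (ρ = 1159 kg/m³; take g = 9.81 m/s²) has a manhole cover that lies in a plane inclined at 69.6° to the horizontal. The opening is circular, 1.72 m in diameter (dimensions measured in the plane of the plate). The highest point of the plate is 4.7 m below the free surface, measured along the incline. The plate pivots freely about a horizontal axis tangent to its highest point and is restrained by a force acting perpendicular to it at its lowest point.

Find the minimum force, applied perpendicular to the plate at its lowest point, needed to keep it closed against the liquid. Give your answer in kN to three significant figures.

P ≈ 71.5 kN

γ = ρg = 1159 × 9.81 / 1000 = 11.36979 kN/m³.
Let θ = 69.6° be the plate's angle to the horizontal; measure y along the incline from where the plane meets the free surface. Vertical depth h = y·sinθ with sinθ = 0.937282.
The centroid is at the centre, 0.86 m below the top of the plate, so y_c = 4.7 + 0.86 = 5.56 m and h_c = 5.56 × 0.937282 = 5.21129 m.
A = π(0.86)² = 2.32352 m².
Resultant F = γ·h_c·A = 11.36979 × 5.21129 × 2.32352 = 137.672 kN.
I_c = πr⁴/4 = π × 0.86⁴/4 = 0.429619 m⁴.
Centre of pressure: y_p = y_c + I_c/(y_c·A) = 5.56 + 0.429619/(5.56 × 2.32352) = 5.56 + 0.0332554 = 5.59326 m along the plane.
The resultant acts 0.86 + 0.0332554 = 0.893255 m (along the plate) below the hinge at the top edge, so the moment about the hinge is M = F × 0.893255 = 137.672 × 0.893255 = 122.976 kN·m.
A normal force at the bottom, 1.72 m from the hinge, must supply this moment: P = 122.976/1.72 = 71.4977 kN.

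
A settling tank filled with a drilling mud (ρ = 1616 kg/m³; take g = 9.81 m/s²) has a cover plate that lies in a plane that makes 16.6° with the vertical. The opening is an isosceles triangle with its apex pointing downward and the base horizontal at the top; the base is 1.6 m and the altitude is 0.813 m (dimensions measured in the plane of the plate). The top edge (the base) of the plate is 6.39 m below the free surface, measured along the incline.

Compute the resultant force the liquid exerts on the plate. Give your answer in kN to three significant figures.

γ = ρg = 1616 × 9.81 / 1000 = 15.85296 kN/m³.
The plate makes 16.6° with the vertical, i.e. θ = 90° − 16.6° = 73.4° to the horizontal. Measuring y along the incline from the free-surface line, vertical depth h = y·sinθ with sinθ = 0.958323.
With the apex down, the centroid sits h/3 = 0.813/3 = 0.271 m below the base (the top edge), so y_c = 6.39 + 0.271 = 6.661 m and h_c = 6.661 × 0.958323 = 6.38339 m.
A = ½ × 1.6 × 0.813 = 0.6504 m².
Resultant F = γ·h_c·A = 15.85296 × 6.38339 × 0.6504 = 65.8176 kN.

F ≈ 65.8 kN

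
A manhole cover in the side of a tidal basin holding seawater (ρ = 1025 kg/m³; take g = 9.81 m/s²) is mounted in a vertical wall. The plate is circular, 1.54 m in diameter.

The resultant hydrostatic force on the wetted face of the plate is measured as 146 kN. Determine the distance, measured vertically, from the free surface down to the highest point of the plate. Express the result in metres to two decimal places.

γ = ρg = 1025 × 9.81 / 1000 = 10.05525 kN/m³.
A = π(0.77)² = 1.86265 m².
From F = γ·h_c·A, the centroid depth is h_c = 146/(10.05525 × 1.86265) = 7.79523 m.
The centroid is at the centre, 0.77 m below the top of the plate, so the highest point sits at h_top = 7.79523 − 0.77 = 7.02523 m below the surface.

d_top ≈ 7.03 m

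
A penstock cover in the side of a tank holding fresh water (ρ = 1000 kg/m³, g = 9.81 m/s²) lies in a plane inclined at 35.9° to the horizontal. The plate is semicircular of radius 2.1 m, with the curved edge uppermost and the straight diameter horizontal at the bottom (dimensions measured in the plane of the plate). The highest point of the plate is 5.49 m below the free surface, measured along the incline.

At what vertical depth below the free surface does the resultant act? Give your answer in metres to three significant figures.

h_p = 3.95 m

γ = ρg = 1000 × 9.81 = 9810 N/m³ = 9.81 kN/m³.
Let θ = 35.9° be the plate's angle to the horizontal; measure y along the incline from where the plane meets the free surface. Vertical depth h = y·sinθ with sinθ = 0.586372.
The centroid lies 4r/(3π) = 0.891268 m above the diameter, so r − 4r/(3π) = 2.1 − 0.891268 = 1.20873 m below the topmost point, so y_c = 5.49 + 1.20873 = 6.69873 m and h_c = 6.69873 × 0.586372 = 3.92795 m.
A = πr²/2 = π × 2.1²/2 = 6.92721 m².
Resultant F = γ·h_c·A = 9.81 × 3.92795 × 6.92721 = 266.927 kN.
I_c = (π/8 − 8/(9π))·r⁴ = 0.109757 × 2.1⁴ = 2.13457 m⁴.
Centre of pressure: y_p = y_c + I_c/(y_c·A) = 6.69873 + 2.13457/(6.69873 × 6.92721) = 6.69873 + 0.0460002 = 6.74473 m along the plane.
Vertically, h_p = y_p·sinθ = 6.74473 × 0.586372 = 3.95492 m.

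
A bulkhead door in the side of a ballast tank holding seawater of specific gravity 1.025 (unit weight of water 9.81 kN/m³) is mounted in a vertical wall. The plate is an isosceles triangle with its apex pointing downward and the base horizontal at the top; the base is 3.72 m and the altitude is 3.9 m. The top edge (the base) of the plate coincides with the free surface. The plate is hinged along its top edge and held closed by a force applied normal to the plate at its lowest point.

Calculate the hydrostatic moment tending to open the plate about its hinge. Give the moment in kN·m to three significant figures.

γ = 1.025 × 9.81 = 10.05525 kN/m³.
With the apex down, the centroid sits h/3 = 3.9/3 = 1.3 m below the base (the top edge), so the centroid depth is h_c = 1.3 m.
A = ½ × 3.72 × 3.9 = 7.254 m².
Resultant F = γ·h_c·A = 10.05525 × 1.3 × 7.254 = 94.823 kN.
I_c = b·h³/36 = 3.72 × 3.9³/36 = 6.12963 m⁴.
Centre of pressure: y_p = y_c + I_c/(y_c·A) = 1.3 + 6.12963/(1.3 × 7.254) = 1.3 + 0.65 = 1.95 m along the plane.
The resultant acts 1.3 + 0.65 = 1.95 m (along the plate) below the hinge at the top edge, so the moment about the hinge is M = F × 1.95 = 94.823 × 1.95 = 184.905 kN·m.

M ≈ 185 kN·m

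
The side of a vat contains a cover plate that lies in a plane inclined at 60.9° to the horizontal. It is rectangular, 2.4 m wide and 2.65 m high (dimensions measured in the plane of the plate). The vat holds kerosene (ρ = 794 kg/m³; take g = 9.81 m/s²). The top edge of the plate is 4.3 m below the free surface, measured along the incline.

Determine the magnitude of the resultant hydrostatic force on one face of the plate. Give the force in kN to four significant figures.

γ = ρg = 794 × 9.81 / 1000 = 7.78914 kN/m³.
Let θ = 60.9° be the plate's angle to the horizontal; measure y along the incline from where the plane meets the free surface. Vertical depth h = y·sinθ with sinθ = 0.873772.
The centroid lies 2.65/2 = 1.325 m below the top edge, so y_c = 4.3 + 1.325 = 5.625 m and h_c = 5.625 × 0.873772 = 4.91497 m.
A = 2.4 × 2.65 = 6.36 m².
Resultant F = γ·h_c·A = 7.78914 × 4.91497 × 6.36 = 243.482 kN.

F ≈ 243.5 kN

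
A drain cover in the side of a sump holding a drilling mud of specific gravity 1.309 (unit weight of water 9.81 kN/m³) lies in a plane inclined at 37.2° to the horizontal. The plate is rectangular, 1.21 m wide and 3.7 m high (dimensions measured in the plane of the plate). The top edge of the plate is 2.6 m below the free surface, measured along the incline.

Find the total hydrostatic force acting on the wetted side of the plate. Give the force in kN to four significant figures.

F ≈ 154.7 kN

γ = 1.309 × 9.81 = 12.84129 kN/m³.
Let θ = 37.2° be the plate's angle to the horizontal; measure y along the incline from where the plane meets the free surface. Vertical depth h = y·sinθ with sinθ = 0.604599.
The centroid lies 3.7/2 = 1.85 m below the top edge, so y_c = 2.6 + 1.85 = 4.45 m and h_c = 4.45 × 0.604599 = 2.69047 m.
A = 1.21 × 3.7 = 4.477 m².
Resultant F = γ·h_c·A = 12.84129 × 2.69047 × 4.477 = 154.676 kN.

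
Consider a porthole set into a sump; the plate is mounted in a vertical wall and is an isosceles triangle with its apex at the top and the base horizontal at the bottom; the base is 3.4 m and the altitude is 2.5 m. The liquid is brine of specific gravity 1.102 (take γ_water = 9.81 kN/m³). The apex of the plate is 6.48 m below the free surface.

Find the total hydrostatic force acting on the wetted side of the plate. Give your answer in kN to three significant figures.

γ = 1.102 × 9.81 = 10.81062 kN/m³.
With the apex up, the centroid sits 2h/3 = 2 × 2.5/3 = 1.66667 m below the apex, so the centroid depth is h_c = 6.48 + 1.66667 = 8.14667 m.
A = ½ × 3.4 × 2.5 = 4.25 m².
Resultant F = γ·h_c·A = 10.81062 × 8.14667 × 4.25 = 374.3 kN.

F ≈ 374 kN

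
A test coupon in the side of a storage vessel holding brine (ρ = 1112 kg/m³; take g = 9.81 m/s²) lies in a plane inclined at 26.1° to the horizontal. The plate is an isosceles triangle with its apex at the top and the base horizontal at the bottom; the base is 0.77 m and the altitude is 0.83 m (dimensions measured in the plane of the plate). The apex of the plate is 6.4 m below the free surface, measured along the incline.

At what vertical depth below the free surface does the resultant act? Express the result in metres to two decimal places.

h_p = 3.06 m

γ = ρg = 1112 × 9.81 / 1000 = 10.90872 kN/m³.
Let θ = 26.1° be the plate's angle to the horizontal; measure y along the incline from where the plane meets the free surface. Vertical depth h = y·sinθ with sinθ = 0.439939.
With the apex up, the centroid sits 2h/3 = 2 × 0.83/3 = 0.553333 m below the apex, so y_c = 6.4 + 0.553333 = 6.95333 m and h_c = 6.95333 × 0.439939 = 3.05904 m.
A = ½ × 0.77 × 0.83 = 0.31955 m².
Resultant F = γ·h_c·A = 10.90872 × 3.05904 × 0.31955 = 10.6635 kN.
I_c = b·h³/36 = 0.77 × 0.83³/36 = 0.0122299 m⁴.
Centre of pressure: y_p = y_c + I_c/(y_c·A) = 6.95333 + 0.0122299/(6.95333 × 0.31955) = 6.95333 + 0.00550416 = 6.95883 m along the plane.
Vertically, h_p = y_p·sinθ = 6.95883 × 0.439939 = 3.06146 m.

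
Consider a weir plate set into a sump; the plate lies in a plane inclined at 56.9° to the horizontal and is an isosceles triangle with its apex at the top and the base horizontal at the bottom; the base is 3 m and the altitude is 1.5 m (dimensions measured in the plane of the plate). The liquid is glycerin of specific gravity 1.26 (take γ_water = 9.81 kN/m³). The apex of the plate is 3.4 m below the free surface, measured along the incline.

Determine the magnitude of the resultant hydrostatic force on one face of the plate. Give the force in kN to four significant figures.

F ≈ 102.5 kN

γ = 1.26 × 9.81 = 12.3606 kN/m³.
Let θ = 56.9° be the plate's angle to the horizontal; measure y along the incline from where the plane meets the free surface. Vertical depth h = y·sinθ with sinθ = 0.837719.
With the apex up, the centroid sits 2h/3 = 2 × 1.5/3 = 1 m below the apex, so y_c = 3.4 + 1 = 4.4 m and h_c = 4.4 × 0.837719 = 3.68596 m.
A = ½ × 3 × 1.5 = 2.25 m².
Resultant F = γ·h_c·A = 12.3606 × 3.68596 × 2.25 = 102.512 kN.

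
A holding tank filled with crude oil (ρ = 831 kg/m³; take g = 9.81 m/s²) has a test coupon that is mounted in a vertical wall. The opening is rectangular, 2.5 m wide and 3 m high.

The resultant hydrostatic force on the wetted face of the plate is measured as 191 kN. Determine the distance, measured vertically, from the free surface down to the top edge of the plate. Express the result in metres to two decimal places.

d_top ≈ 1.62 m

γ = ρg = 831 × 9.81 / 1000 = 8.15211 kN/m³.
A = 2.5 × 3 = 7.5 m².
From F = γ·h_c·A, the centroid depth is h_c = 191/(8.15211 × 7.5) = 3.12394 m.
The centroid lies 3/2 = 1.5 m below the top edge, so the top edge sits at h_top = 3.12394 − 1.5 = 1.62394 m below the surface.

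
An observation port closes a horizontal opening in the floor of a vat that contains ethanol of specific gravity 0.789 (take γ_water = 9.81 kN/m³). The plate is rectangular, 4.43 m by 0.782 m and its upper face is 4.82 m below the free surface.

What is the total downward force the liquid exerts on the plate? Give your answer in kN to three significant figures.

F ≈ 129 kN

γ = 0.789 × 9.81 = 7.74009 kN/m³.
The plate is horizontal, so pressure is uniform at p = γ·h = 7.74009 × 4.82 = 37.3072 kN/m².
A = 4.43 × 0.782 = 3.46426 m².
F = p·A = 37.3072 × 3.46426 = 129.242 kN.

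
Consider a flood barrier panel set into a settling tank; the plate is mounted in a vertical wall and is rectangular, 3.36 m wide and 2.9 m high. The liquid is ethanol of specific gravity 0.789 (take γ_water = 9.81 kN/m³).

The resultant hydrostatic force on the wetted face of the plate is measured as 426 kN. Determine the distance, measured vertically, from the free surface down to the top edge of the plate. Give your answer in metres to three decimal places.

γ = 0.789 × 9.81 = 7.74009 kN/m³.
A = 3.36 × 2.9 = 9.744 m².
From F = γ·h_c·A, the centroid depth is h_c = 426/(7.74009 × 9.744) = 5.64841 m.
The centroid lies 2.9/2 = 1.45 m below the top edge, so the top edge sits at h_top = 5.64841 − 1.45 = 4.19841 m below the surface.

d_top ≈ 4.198 m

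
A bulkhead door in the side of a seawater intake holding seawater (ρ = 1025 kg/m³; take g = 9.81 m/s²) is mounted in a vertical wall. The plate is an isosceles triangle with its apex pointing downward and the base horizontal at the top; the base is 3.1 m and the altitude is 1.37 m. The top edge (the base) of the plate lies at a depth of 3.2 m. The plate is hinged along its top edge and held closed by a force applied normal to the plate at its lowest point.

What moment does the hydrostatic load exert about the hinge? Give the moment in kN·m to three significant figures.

M ≈ 37.9 kN·m

γ = ρg = 1025 × 9.81 / 1000 = 10.05525 kN/m³.
With the apex down, the centroid sits h/3 = 1.37/3 = 0.456667 m below the base (the top edge), so the centroid depth is h_c = 3.2 + 0.456667 = 3.65667 m.
A = ½ × 3.1 × 1.37 = 2.1235 m².
Resultant F = γ·h_c·A = 10.05525 × 3.65667 × 2.1235 = 78.0784 kN.
I_c = b·h³/36 = 3.1 × 1.37³/36 = 0.221422 m⁴.
Centre of pressure: y_p = y_c + I_c/(y_c·A) = 3.65667 + 0.221422/(3.65667 × 2.1235) = 3.65667 + 0.0285156 = 3.68519 m along the plane.
The resultant acts 0.456667 + 0.0285156 = 0.485183 m (along the plate) below the hinge at the top edge, so the moment about the hinge is M = F × 0.485183 = 78.0784 × 0.485183 = 37.8823 kN·m.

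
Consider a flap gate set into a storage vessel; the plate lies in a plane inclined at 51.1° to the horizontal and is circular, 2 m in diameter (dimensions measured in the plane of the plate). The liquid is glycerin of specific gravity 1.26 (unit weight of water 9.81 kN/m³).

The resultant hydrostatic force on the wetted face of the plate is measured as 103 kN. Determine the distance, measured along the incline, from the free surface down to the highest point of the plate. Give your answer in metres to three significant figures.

y_top ≈ 2.41 m

γ = 1.26 × 9.81 = 12.3606 kN/m³.
A = π(1)² = 3.14159 m².
From F = γ·h_c·A, the centroid depth is h_c = 103/(12.3606 × 3.14159) = 2.65246 m.
Let θ = 51.1° be the plate's angle to the horizontal; measure y along the incline from where the plane meets the free surface. Vertical depth h = y·sinθ with sinθ = 0.778243.
Along the incline, y_c = h_c/sinθ = 2.65246/0.778243 = 3.40827 m.
The centroid is at the centre, 1 m below the top of the plate, so the highest point sits at y_top = 3.40827 − 1 = 2.40827 m along the incline.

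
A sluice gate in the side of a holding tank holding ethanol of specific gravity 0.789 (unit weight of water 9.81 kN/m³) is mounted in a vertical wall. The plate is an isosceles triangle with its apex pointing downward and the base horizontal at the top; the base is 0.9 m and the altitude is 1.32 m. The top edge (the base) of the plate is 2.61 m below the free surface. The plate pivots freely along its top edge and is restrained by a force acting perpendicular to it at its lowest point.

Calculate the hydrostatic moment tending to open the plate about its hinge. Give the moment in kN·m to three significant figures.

M ≈ 6.62 kN·m

γ = 0.789 × 9.81 = 7.74009 kN/m³.
With the apex down, the centroid sits h/3 = 1.32/3 = 0.44 m below the base (the top edge), so the centroid depth is h_c = 2.61 + 0.44 = 3.05 m.
A = ½ × 0.9 × 1.32 = 0.594 m².
Resultant F = γ·h_c·A = 7.74009 × 3.05 × 0.594 = 14.0227 kN.
I_c = b·h³/36 = 0.9 × 1.32³/36 = 0.0574992 m⁴.
Centre of pressure: y_p = y_c + I_c/(y_c·A) = 3.05 + 0.0574992/(3.05 × 0.594) = 3.05 + 0.0317377 = 3.08174 m along the plane.
The resultant acts 0.44 + 0.0317377 = 0.471738 m (along the plate) below the hinge at the top edge, so the moment about the hinge is M = F × 0.471738 = 14.0227 × 0.471738 = 6.61504 kN·m.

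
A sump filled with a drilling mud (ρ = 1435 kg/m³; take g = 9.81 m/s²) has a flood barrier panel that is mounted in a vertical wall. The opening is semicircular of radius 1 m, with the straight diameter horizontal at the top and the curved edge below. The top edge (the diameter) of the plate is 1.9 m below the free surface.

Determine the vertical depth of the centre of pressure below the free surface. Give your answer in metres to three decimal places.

γ = ρg = 1435 × 9.81 / 1000 = 14.07735 kN/m³.
The centroid of a semicircle lies 4r/(3π) = 0.424413 m from the diameter, here below the top edge, so the centroid depth is h_c = 1.9 + 0.424413 = 2.32441 m.
A = πr²/2 = π × 1²/2 = 1.5708 m².
Resultant F = γ·h_c·A = 14.07735 × 2.32441 × 1.5708 = 51.399 kN.
I_c = (π/8 − 8/(9π))·r⁴ = 0.109757 × 1⁴ = 0.109757 m⁴.
Centre of pressure: y_p = y_c + I_c/(y_c·A) = 2.32441 + 0.109757/(2.32441 × 1.5708) = 2.32441 + 0.0300607 = 2.35447 m along the plane.

h_p = 2.354 m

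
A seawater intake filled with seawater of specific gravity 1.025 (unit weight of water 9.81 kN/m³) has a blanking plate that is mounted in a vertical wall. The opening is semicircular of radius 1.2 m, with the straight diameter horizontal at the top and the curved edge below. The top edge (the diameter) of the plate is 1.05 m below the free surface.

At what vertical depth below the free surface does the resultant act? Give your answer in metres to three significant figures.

h_p = 1.62 m

γ = 1.025 × 9.81 = 10.05525 kN/m³.
The centroid of a semicircle lies 4r/(3π) = 0.509296 m from the diameter, here below the top edge, so the centroid depth is h_c = 1.05 + 0.509296 = 1.5593 m.
A = πr²/2 = π × 1.2²/2 = 2.26195 m².
Resultant F = γ·h_c·A = 10.05525 × 1.5593 × 2.26195 = 35.4655 kN.
I_c = (π/8 − 8/(9π))·r⁴ = 0.109757 × 1.2⁴ = 0.227592 m⁴.
Centre of pressure: y_p = y_c + I_c/(y_c·A) = 1.5593 + 0.227592/(1.5593 × 2.26195) = 1.5593 + 0.0645274 = 1.62383 m along the plane.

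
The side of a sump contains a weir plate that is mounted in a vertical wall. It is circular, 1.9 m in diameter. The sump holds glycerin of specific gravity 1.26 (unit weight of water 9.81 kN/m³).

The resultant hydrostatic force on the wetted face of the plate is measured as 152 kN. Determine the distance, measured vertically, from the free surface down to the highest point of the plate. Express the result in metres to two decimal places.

d_top ≈ 3.39 m

γ = 1.26 × 9.81 = 12.3606 kN/m³.
A = π(0.95)² = 2.83529 m².
From F = γ·h_c·A, the centroid depth is h_c = 152/(12.3606 × 2.83529) = 4.33717 m.
The centroid is at the centre, 0.95 m below the top of the plate, so the highest point sits at h_top = 4.33717 − 0.95 = 3.38717 m below the surface.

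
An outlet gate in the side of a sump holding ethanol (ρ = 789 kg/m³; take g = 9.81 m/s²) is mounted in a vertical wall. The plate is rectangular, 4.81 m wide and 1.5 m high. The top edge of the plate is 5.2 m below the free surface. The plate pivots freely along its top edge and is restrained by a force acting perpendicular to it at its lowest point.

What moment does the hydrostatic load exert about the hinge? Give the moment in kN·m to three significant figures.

M ≈ 260 kN·m

γ = ρg = 789 × 9.81 / 1000 = 7.74009 kN/m³.
The centroid lies 1.5/2 = 0.75 m below the top edge, so the centroid depth is h_c = 5.2 + 0.75 = 5.95 m.
A = 4.81 × 1.5 = 7.215 m².
Resultant F = γ·h_c·A = 7.74009 × 5.95 × 7.215 = 332.276 kN.
I_c = b·h³/12 = 4.81 × 1.5³/12 = 1.35281 m⁴.
Centre of pressure: y_p = y_c + I_c/(y_c·A) = 5.95 + 1.35281/(5.95 × 7.215) = 5.95 + 0.0315125 = 5.98151 m along the plane.
The resultant acts 0.75 + 0.0315125 = 0.781513 m (along the plate) below the hinge at the top edge, so the moment about the hinge is M = F × 0.781513 = 332.276 × 0.781513 = 259.678 kN·m.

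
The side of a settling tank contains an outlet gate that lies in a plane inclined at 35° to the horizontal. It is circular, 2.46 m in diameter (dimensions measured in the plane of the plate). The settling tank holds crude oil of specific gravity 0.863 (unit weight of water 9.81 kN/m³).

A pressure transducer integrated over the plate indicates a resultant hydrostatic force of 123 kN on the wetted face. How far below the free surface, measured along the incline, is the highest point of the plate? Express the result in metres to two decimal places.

y_top ≈ 4.10 m

γ = 0.863 × 9.81 = 8.46603 kN/m³.
A = π(1.23)² = 4.75292 m².
From F = γ·h_c·A, the centroid depth is h_c = 123/(8.46603 × 4.75292) = 3.05678 m.
Let θ = 35° be the plate's angle to the horizontal; measure y along the incline from where the plane meets the free surface. Vertical depth h = y·sinθ with sinθ = 0.573576.
Along the incline, y_c = h_c/sinθ = 3.05678/0.573576 = 5.32934 m.
The centroid is at the centre, 1.23 m below the top of the plate, so the highest point sits at y_top = 5.32934 − 1.23 = 4.09934 m along the incline.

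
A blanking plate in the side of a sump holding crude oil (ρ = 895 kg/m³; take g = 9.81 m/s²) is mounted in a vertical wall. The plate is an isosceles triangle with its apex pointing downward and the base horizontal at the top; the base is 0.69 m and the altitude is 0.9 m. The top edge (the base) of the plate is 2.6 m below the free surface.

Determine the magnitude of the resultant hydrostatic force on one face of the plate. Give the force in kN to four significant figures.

F ≈ 7.906 kN

γ = ρg = 895 × 9.81 / 1000 = 8.77995 kN/m³.
With the apex down, the centroid sits h/3 = 0.9/3 = 0.3 m below the base (the top edge), so the centroid depth is h_c = 2.6 + 0.3 = 2.9 m.
A = ½ × 0.69 × 0.9 = 0.3105 m².
Resultant F = γ·h_c·A = 8.77995 × 2.9 × 0.3105 = 7.90591 kN.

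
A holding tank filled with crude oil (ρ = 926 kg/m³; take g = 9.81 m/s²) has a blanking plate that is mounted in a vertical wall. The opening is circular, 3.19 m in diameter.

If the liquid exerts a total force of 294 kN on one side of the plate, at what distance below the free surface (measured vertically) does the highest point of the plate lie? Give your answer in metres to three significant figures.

γ = ρg = 926 × 9.81 / 1000 = 9.08406 kN/m³.
A = π(1.595)² = 7.99229 m².
From F = γ·h_c·A, the centroid depth is h_c = 294/(9.08406 × 7.99229) = 4.04945 m.
The centroid is at the centre, 1.595 m below the top of the plate, so the highest point sits at h_top = 4.04945 − 1.595 = 2.45445 m below the surface.

d_top ≈ 2.45 m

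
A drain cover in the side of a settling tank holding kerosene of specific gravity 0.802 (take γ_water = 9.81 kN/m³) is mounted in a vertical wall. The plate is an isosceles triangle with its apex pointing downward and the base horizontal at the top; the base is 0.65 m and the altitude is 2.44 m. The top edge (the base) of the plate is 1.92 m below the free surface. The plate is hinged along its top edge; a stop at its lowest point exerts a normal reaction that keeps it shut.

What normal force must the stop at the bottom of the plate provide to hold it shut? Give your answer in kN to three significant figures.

γ = 0.802 × 9.81 = 7.86762 kN/m³.
With the apex down, the centroid sits h/3 = 2.44/3 = 0.813333 m below the base (the top edge), so the centroid depth is h_c = 1.92 + 0.813333 = 2.73333 m.
A = ½ × 0.65 × 2.44 = 0.793 m².
Resultant F = γ·h_c·A = 7.86762 × 2.73333 × 0.793 = 17.0533 kN.
I_c = b·h³/36 = 0.65 × 2.44³/36 = 0.262289 m⁴.
Centre of pressure: y_p = y_c + I_c/(y_c·A) = 2.73333 + 0.262289/(2.73333 × 0.793) = 2.73333 + 0.121008 = 2.85434 m along the plane.
The resultant acts 0.813333 + 0.121008 = 0.934341 m (along the plate) below the hinge at the top edge, so the moment about the hinge is M = F × 0.934341 = 17.0533 × 0.934341 = 15.9336 kN·m.
A normal force at the bottom, 2.44 m from the hinge, must supply this moment: P = 15.9336/2.44 = 6.53016 kN.

P ≈ 6.53 kN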